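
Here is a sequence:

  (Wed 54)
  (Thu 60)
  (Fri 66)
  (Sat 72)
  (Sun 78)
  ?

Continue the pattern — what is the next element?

(Mon 84)

Day: runs through the weekdays Mon→Sun; Wed, Thu, Fri, Sat, Sun → Mon.
Second entry — +6 each step: 54, 60, 66, 72, 78 → 84.
Putting it together: (Mon 84).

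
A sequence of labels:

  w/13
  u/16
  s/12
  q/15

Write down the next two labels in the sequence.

Letter: w, u, s, q → o → m (letters move back 2 places in the alphabet).
Second component goes 13, 16, 12, 15 → 11 → 14 (alternating steps +3, −4, +3, −4, …).
So the next two labels are o/11 and m/14.

o/11, m/14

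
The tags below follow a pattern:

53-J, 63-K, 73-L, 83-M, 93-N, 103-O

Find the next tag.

For the first component, +10 each step: 53, 63, 73, 83, 93, 103 → 113.
Letter goes J, K, L, M, N, O → P (letters move forward 1 place in the alphabet).
Combining the parts gives 113-P.

113-P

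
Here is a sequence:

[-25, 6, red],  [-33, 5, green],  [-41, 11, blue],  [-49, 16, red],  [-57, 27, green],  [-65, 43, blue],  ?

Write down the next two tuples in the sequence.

First component: −8 each step, so -25, -33, -41, -49, -57, -65 → -73 → -81.
Second component: each term is the sum of the two before it; 6, 5, 11, 16, 27, 43 → 70 → 113.
Colour — repeats red → green → blue: red, green, blue, red, green, blue → red → green.
Putting the parts together: [-73, 70, red] and then [-81, 113, green].

[-73, 70, red], [-81, 113, green]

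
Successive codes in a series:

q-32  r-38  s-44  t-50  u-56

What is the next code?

v-62

Letter: letters move forward 1 place in the alphabet; q, r, s, t, u → v.
Second component goes 32, 38, 44, 50, 56 → 62 (+6 each step).
Combining the parts gives v-62.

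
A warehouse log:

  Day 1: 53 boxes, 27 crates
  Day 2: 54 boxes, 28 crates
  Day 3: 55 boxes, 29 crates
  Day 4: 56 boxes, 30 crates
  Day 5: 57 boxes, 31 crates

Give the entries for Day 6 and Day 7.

Boxes: +1 each step, so 53, 54, 55, 56, 57 → 58 → 59.
Crates — +1 each step: 27, 28, 29, 30, 31 → 32 → 33.
Putting the parts together: 58 boxes, 32 crates and then 59 boxes, 33 crates.

58 boxes, 32 crates; 59 boxes, 33 crates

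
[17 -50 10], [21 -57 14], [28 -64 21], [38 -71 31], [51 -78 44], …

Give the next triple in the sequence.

First slot: differences are 4, 7, 10, … (increasing by 3 each time), so 17, 21, 28, 38, 51 → 67.
Second slot — −7 each step: -50, -57, -64, -71, -78 → -85.
Third slot: 10, 14, 21, 31, 44 → 60 (always 7 less than the first slot).
So the next triple is [67 -85 60].

[67 -85 60]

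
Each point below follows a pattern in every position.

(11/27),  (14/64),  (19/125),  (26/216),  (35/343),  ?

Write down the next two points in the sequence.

First entry: differences are 3, 5, 7, … (increasing by 2 each time), so 11, 14, 19, 26, 35 → 46 → 59.
Second entry — perfect cubes: 3³, 4³, 5³, …: 27, 64, 125, 216, 343 → 512 → 729.
Putting the parts together: (46/512) and then (59/729).

(46/512), (59/729)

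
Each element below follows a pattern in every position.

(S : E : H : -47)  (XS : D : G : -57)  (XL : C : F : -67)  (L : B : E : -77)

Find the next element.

For the size, runs backward through clothing sizes XS→XL: S, XS, XL, L → M.
First letter: E, D, C, B → A (letters move back 1 place in the alphabet).
Second letter: letters move back 1 place in the alphabet, so H, G, F, E → D.
Fourth slot goes -47, -57, -67, -77 → -87 (−10 each step).
Putting it together: (M : A : D : -87).

(M : A : D : -87)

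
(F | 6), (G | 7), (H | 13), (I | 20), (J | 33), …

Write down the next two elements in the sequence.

Letter — letters move forward 1 place in the alphabet: F, G, H, I, J → K → L.
Second entry — each term is the sum of the two before it: 6, 7, 13, 20, 33 → 53 → 86.
Putting the parts together: (K | 53) and then (L | 86).

(K | 53), (L | 86)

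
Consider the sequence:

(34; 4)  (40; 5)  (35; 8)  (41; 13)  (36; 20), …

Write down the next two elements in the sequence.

First part — alternating steps +6, −5, +6, −5, …: 34, 40, 35, 41, 36 → 42 → 37.
Second part goes 4, 5, 8, 13, 20 → 29 → 40 (differences are 1, 3, 5, … (increasing by 2 each time)).
Putting the parts together: (42; 29) and then (37; 40).

(42; 29), (37; 40)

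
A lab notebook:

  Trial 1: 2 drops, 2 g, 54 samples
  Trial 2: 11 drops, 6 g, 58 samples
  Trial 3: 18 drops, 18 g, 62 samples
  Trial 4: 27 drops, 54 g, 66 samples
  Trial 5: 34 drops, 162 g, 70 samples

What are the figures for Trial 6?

43 drops, 486 g, 74 samples

Drops: alternating steps +9, +7, +9, +7, …; 2, 11, 18, 27, 34 → 43.
G goes 2, 6, 18, 54, 162 → 486 (×3 each step).
Samples goes 54, 58, 62, 66, 70 → 74 (+4 each step).
Putting it together: 43 drops, 486 g, 74 samples.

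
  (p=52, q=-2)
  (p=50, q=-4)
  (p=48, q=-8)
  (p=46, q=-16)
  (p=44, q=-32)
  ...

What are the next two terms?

For the p, −2 each step: 52, 50, 48, 46, 44 → 42 → 40.
Q: ×2 each step; -2, -4, -8, -16, -32 → -64 → -128.
So the next two terms are (p=42, q=-64) and (p=40, q=-128).

(p=42, q=-64), (p=40, q=-128)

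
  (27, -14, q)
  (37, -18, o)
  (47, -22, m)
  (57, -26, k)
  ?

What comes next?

First component: 27, 37, 47, 57 → 67 (+10 each step).
Second component goes -14, -18, -22, -26 → -30 (−4 each step).
Letter — letters move back 2 places in the alphabet: q, o, m, k → i.
So the next term is (67, -30, i).

(67, -30, i)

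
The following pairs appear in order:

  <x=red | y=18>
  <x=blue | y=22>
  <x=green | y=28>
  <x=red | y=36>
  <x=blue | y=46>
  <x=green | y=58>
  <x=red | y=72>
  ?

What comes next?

<x=blue | y=88>

X — repeats red → blue → green: red, blue, green, red, blue, green, red → blue.
Y: differences are 4, 6, 8, … (increasing by 2 each time); 18, 22, 28, 36, 46, 58, 72 → 88.
Combining the parts gives <x=blue | y=88>.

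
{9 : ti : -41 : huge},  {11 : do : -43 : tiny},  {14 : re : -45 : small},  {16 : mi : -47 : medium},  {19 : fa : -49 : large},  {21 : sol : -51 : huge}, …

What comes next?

First slot: alternating steps +2, +3, +2, +3, …; 9, 11, 14, 16, 19, 21 → 24.
Note — runs through the solfège scale do→ti: ti, do, re, mi, fa, sol → la.
Third slot: −2 each step; -41, -43, -45, -47, -49, -51 → -53.
Size: huge, tiny, small, medium, large, huge → tiny (repeats huge → tiny → small → medium → large).
Combining the parts gives {24 : la : -53 : tiny}.

{24 : la : -53 : tiny}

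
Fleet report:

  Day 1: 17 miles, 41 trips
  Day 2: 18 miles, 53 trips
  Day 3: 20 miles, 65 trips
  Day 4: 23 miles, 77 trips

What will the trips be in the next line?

89

Trips goes 41, 53, 65, 77 → 89 (+12 each step).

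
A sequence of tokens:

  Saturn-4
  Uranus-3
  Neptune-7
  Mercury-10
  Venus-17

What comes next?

Earth-27

Planet: runs through the planets Mercury→Neptune; Saturn, Uranus, Neptune, Mercury, Venus → Earth.
Second component: each term is the sum of the two before it; 4, 3, 7, 10, 17 → 27.
Putting it together: Earth-27.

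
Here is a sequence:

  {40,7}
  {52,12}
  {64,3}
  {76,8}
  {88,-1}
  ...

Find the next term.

First slot — +12 each step: 40, 52, 64, 76, 88 → 100.
For the second slot, alternating steps +5, −9, +5, −9, …: 7, 12, 3, 8, -1 → 4.
Combining the parts gives {100,4}.

{100,4}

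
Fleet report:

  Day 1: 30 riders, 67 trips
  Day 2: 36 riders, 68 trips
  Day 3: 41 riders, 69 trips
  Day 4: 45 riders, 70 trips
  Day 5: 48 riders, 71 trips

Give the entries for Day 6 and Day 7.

Riders — differences are 6, 5, 4, … (decreasing by 1 each time): 30, 36, 41, 45, 48 → 50 → 51.
Trips goes 67, 68, 69, 70, 71 → 72 → 73 (+1 each step).
So the next two rows are 50 riders, 72 trips and 51 riders, 73 trips.

50 riders, 72 trips; 51 riders, 73 trips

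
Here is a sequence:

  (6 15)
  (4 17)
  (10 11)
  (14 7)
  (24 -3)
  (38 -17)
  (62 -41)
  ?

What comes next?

(100 -79)

First slot: each term is the sum of the two before it; 6, 4, 10, 14, 24, 38, 62 → 100.
Second slot — together with the first slot always sums to 21: 15, 17, 11, 7, -3, -17, -41 → -79.
Putting it together: (100 -79).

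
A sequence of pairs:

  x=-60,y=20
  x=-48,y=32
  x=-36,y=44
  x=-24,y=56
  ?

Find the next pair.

X goes -60, -48, -36, -24 → -12 (+12 each step).
Y: +12 each step; 20, 32, 44, 56 → 68.
Combining the parts gives x=-12,y=68.

x=-12,y=68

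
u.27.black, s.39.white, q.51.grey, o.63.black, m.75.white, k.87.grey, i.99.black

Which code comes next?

g.111.white

Letter: letters move back 2 places in the alphabet; u, s, q, o, m, k, i → g.
Second component — +12 each step: 27, 39, 51, 63, 75, 87, 99 → 111.
Shade — repeats black → white → grey: black, white, grey, black, white, grey, black → white.
Combining the parts gives g.111.white.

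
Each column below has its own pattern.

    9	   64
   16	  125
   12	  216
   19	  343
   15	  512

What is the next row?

22  729

First component: alternating steps +7, −4, +7, −4, …; 9, 16, 12, 19, 15 → 22.
For the second component, perfect cubes: 4³, 5³, 6³, …: 64, 125, 216, 343, 512 → 729.
Putting it together: 22  729.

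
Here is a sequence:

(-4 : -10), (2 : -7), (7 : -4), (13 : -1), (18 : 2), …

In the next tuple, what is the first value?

For the first value, alternating steps +6, +5, +6, +5, …: -4, 2, 7, 13, 18 → 24.

24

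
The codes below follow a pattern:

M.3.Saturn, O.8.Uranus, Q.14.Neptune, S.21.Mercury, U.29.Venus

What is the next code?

W.38.Earth

Letter — letters move forward 2 places in the alphabet: M, O, Q, S, U → W.
Second component goes 3, 8, 14, 21, 29 → 38 (differences are 5, 6, 7, … (increasing by 1 each time)).
Planet: runs through the planets Mercury→Neptune, so Saturn, Uranus, Neptune, Mercury, Venus → Earth.
So the next code is W.38.Earth.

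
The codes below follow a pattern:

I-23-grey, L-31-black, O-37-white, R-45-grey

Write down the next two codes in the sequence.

Letter goes I, L, O, R → U → X (letters move forward 3 places in the alphabet).
Second component: alternating steps +8, +6, +8, +6, …, so 23, 31, 37, 45 → 51 → 59.
Shade goes grey, black, white, grey → black → white (repeats grey → black → white).
Putting the parts together: U-51-black and then X-59-white.

U-51-black, X-59-white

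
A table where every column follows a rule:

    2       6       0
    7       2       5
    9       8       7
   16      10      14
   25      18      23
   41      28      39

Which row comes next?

For the first component, each term is the sum of the two before it: 2, 7, 9, 16, 25, 41 → 66.
Second component goes 6, 2, 8, 10, 18, 28 → 46 (each term is the sum of the two before it).
Third component — always 2 less than the first component: 0, 5, 7, 14, 23, 39 → 64.
Combining the parts gives 66  46  64.

66  46  64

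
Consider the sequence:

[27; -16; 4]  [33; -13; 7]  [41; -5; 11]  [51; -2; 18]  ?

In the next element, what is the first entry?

First entry: 27, 33, 41, 51 → 63 (differences are 6, 8, 10, … (increasing by 2 each time)).
Second entry — alternating steps +3, +8, +3, +8, …: -16, -13, -5, -2 → 6.
Third entry goes 4, 7, 11, 18 → 29 (each term is the sum of the two before it).

63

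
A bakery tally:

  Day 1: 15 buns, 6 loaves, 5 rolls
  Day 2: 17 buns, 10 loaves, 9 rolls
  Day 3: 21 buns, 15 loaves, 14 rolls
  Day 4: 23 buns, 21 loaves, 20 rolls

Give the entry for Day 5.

27 buns, 28 loaves, 27 rolls

Buns: alternating steps +2, +4, +2, +4, …; 15, 17, 21, 23 → 27.
For the loaves, differences are 4, 5, 6, … (increasing by 1 each time): 6, 10, 15, 21 → 28.
For the rolls, differences are 4, 5, 6, … (increasing by 1 each time): 5, 9, 14, 20 → 27.
Putting it together: 27 buns, 28 loaves, 27 rolls.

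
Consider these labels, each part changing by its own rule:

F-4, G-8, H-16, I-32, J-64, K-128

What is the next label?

Letter goes F, G, H, I, J, K → L (letters move forward 1 place in the alphabet).
For the second component, ×2 each step: 4, 8, 16, 32, 64, 128 → 256.
Combining the parts gives L-256.

L-256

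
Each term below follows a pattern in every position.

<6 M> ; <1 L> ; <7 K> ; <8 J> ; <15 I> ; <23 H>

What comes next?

First entry: each term is the sum of the two before it, so 6, 1, 7, 8, 15, 23 → 38.
Letter — letters move back 1 place in the alphabet: M, L, K, J, I, H → G.
So the next term is <38 G>.

<38 G>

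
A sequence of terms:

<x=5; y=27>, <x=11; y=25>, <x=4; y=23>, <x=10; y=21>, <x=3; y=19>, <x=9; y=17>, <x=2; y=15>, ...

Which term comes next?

X — alternating steps +6, −7, +6, −7, …: 5, 11, 4, 10, 3, 9, 2 → 8.
Y: 27, 25, 23, 21, 19, 17, 15 → 13 (−2 each step).
Putting it together: <x=8; y=13>.

<x=8; y=13>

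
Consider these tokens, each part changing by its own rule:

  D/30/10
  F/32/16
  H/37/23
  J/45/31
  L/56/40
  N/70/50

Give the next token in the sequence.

P/87/61

Letter — letters move forward 2 places in the alphabet: D, F, H, J, L, N → P.
Second component: 30, 32, 37, 45, 56, 70 → 87 (differences are 2, 5, 8, … (increasing by 3 each time)).
Third component goes 10, 16, 23, 31, 40, 50 → 61 (differences are 6, 7, 8, … (increasing by 1 each time)).
Combining the parts gives P/87/61.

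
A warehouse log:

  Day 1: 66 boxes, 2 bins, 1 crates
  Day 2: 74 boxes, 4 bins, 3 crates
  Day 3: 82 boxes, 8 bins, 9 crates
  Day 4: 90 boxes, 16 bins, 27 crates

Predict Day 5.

98 boxes, 32 bins, 81 crates

Boxes: +8 each step, so 66, 74, 82, 90 → 98.
For the bins, ×2 each step: 2, 4, 8, 16 → 32.
Crates goes 1, 3, 9, 27 → 81 (×3 each step).
Combining the parts gives 98 boxes, 32 bins, 81 crates.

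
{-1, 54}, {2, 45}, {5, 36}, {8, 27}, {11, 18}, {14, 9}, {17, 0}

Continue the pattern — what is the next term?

{20, -9}

First component: -1, 2, 5, 8, 11, 14, 17 → 20 (+3 each step).
Second component: 54, 45, 36, 27, 18, 9, 0 → -9 (−9 each step).
Combining the parts gives {20, -9}.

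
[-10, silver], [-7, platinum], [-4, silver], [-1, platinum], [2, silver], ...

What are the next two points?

[5, platinum], [8, silver]

For the first part, +3 each step: -10, -7, -4, -1, 2 → 5 → 8.
Metal: alternates silver ↔ platinum, so silver, platinum, silver, platinum, silver → platinum → silver.
Putting the parts together: [5, platinum] and then [8, silver].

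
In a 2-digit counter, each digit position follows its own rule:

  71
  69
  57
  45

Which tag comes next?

First digit — −1 each step, mod 10: 7, 6, 5, 4 → 3.
Second digit: 1, 9, 7, 5 → 3 (−2 each step, mod 10).
Putting it together: 33.

33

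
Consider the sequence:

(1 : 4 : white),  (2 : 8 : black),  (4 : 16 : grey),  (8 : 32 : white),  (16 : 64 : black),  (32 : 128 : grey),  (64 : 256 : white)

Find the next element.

(128 : 512 : black)

First slot: ×2 each step; 1, 2, 4, 8, 16, 32, 64 → 128.
Second slot: 4, 8, 16, 32, 64, 128, 256 → 512 (×2 each step).
Shade — repeats white → black → grey: white, black, grey, white, black, grey, white → black.
Putting it together: (128 : 512 : black).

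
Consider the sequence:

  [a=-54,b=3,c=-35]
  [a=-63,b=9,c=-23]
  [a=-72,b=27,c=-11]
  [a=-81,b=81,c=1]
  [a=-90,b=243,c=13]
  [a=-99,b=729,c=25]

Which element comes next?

A: −9 each step, so -54, -63, -72, -81, -90, -99 → -108.
B goes 3, 9, 27, 81, 243, 729 → 2187 (×3 each step).
C: -35, -23, -11, 1, 13, 25 → 37 (+12 each step).
Combining the parts gives [a=-108,b=2187,c=37].

[a=-108,b=2187,c=37]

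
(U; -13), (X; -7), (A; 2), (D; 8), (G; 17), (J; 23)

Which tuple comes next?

(M; 32)

Letter — letters move forward 3 places in the alphabet, wrapping Z→A: U, X, A, D, G, J → M.
Second part: -13, -7, 2, 8, 17, 23 → 32 (alternating steps +6, +9, +6, +9, …).
Putting it together: (M; 32).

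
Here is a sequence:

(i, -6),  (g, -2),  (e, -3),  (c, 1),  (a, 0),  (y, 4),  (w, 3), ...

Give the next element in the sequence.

Letter: i, g, e, c, a, y, w → u (letters move back 2 places in the alphabet, wrapping A→Z).
Second value — alternating steps +4, −1, +4, −1, …: -6, -2, -3, 1, 0, 4, 3 → 7.
Combining the parts gives (u, 7).

(u, 7)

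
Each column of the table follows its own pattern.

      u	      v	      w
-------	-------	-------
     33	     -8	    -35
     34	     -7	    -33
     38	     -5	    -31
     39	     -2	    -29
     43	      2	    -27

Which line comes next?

44  7  -25

For the column u, alternating steps +1, +4, +1, +4, …: 33, 34, 38, 39, 43 → 44.
Column v: -8, -7, -5, -2, 2 → 7 (differences are 1, 2, 3, … (increasing by 1 each time)).
Column w: +2 each step; -35, -33, -31, -29, -27 → -25.
Putting it together: 44  7  -25.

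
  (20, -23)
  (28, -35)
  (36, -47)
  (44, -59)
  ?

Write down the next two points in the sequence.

(52, -71), (60, -83)

For the first component, +8 each step: 20, 28, 36, 44 → 52 → 60.
Second component goes -23, -35, -47, -59 → -71 → -83 (−12 each step).
So the next two points are (52, -71) and (60, -83).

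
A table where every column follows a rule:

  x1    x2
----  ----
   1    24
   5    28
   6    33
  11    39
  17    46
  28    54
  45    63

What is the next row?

Column x1: 1, 5, 6, 11, 17, 28, 45 → 73 (each term is the sum of the two before it).
Column x2: differences are 4, 5, 6, … (increasing by 1 each time), so 24, 28, 33, 39, 46, 54, 63 → 73.
Putting it together: 73  73.

73  73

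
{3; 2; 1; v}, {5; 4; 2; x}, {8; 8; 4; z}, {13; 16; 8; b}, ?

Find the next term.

{21; 32; 16; d}

First part goes 3, 5, 8, 13 → 21 (each term is the sum of the two before it).
Second part: ×2 each step; 2, 4, 8, 16 → 32.
Third part — ×2 each step: 1, 2, 4, 8 → 16.
Letter — letters move forward 2 places in the alphabet, wrapping Z→A: v, x, z, b → d.
So the next term is {21; 32; 16; d}.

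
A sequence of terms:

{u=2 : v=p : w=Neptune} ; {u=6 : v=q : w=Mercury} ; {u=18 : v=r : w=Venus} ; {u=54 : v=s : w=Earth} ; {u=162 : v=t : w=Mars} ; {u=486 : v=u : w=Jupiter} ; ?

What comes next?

{u=1458 : v=v : w=Saturn}

U goes 2, 6, 18, 54, 162, 486 → 1458 (×3 each step).
V — letters move forward 1 place in the alphabet: p, q, r, s, t, u → v.
W: Neptune, Mercury, Venus, Earth, Mars, Jupiter → Saturn (runs through the planets Mercury→Neptune).
Putting it together: {u=1458 : v=v : w=Saturn}.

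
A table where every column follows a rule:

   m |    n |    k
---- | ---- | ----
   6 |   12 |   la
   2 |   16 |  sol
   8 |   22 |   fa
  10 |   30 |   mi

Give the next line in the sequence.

Column m goes 6, 2, 8, 10 → 18 (each term is the sum of the two before it).
Column n — differences are 4, 6, 8, … (increasing by 2 each time): 12, 16, 22, 30 → 40.
Column k goes la, sol, fa, mi → re (runs backward through the solfège scale do→ti).
Combining the parts gives 18  40  re.

18  40  re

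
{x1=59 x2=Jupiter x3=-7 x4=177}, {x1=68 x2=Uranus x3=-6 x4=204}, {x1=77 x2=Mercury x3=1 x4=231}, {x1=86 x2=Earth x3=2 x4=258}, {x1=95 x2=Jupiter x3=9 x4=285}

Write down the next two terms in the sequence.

{x1=104 x2=Uranus x3=10 x4=312}, {x1=113 x2=Mercury x3=17 x4=339}

X1: 59, 68, 77, 86, 95 → 104 → 113 (+9 each step).
For the x2, repeats Jupiter → Uranus → Mercury → Earth: Jupiter, Uranus, Mercury, Earth, Jupiter → Uranus → Mercury.
X3: alternating steps +1, +7, +1, +7, …, so -7, -6, 1, 2, 9 → 10 → 17.
X4 goes 177, 204, 231, 258, 285 → 312 → 339 (always 3 × the x1).
Putting the parts together: {x1=104 x2=Uranus x3=10 x4=312} and then {x1=113 x2=Mercury x3=17 x4=339}.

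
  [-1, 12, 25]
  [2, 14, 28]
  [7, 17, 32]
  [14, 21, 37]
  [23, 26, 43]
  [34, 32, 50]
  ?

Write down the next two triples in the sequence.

[47, 39, 58], [62, 47, 67]

First value goes -1, 2, 7, 14, 23, 34 → 47 → 62 (differences are 3, 5, 7, … (increasing by 2 each time)).
Second value: differences are 2, 3, 4, … (increasing by 1 each time); 12, 14, 17, 21, 26, 32 → 39 → 47.
Third value: 25, 28, 32, 37, 43, 50 → 58 → 67 (differences are 3, 4, 5, … (increasing by 1 each time)).
Putting the parts together: [47, 39, 58] and then [62, 47, 67].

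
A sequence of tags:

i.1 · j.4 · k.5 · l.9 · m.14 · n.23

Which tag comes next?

Letter: letters move forward 1 place in the alphabet; i, j, k, l, m, n → o.
Second component — each term is the sum of the two before it: 1, 4, 5, 9, 14, 23 → 37.
So the next tag is o.37.

o.37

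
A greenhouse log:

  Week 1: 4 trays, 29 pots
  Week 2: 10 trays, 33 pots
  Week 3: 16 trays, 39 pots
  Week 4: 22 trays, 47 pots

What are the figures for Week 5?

28 trays, 57 pots

Trays: +6 each step, so 4, 10, 16, 22 → 28.
Pots: differences are 4, 6, 8, … (increasing by 2 each time), so 29, 33, 39, 47 → 57.
So the next line is 28 trays, 57 pots.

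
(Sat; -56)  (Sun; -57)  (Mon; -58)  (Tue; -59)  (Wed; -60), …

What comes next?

(Thu; -61)

Day: runs through the weekdays Mon→Sun; Sat, Sun, Mon, Tue, Wed → Thu.
Second slot: −1 each step, so -56, -57, -58, -59, -60 → -61.
Combining the parts gives (Thu; -61).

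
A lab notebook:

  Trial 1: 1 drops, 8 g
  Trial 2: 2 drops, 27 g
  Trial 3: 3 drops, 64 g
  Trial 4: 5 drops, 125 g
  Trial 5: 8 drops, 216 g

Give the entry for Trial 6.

13 drops, 343 g

Drops — each term is the sum of the two before it: 1, 2, 3, 5, 8 → 13.
G: perfect cubes: 2³, 3³, 4³, …; 8, 27, 64, 125, 216 → 343.
So the next line is 13 drops, 343 g.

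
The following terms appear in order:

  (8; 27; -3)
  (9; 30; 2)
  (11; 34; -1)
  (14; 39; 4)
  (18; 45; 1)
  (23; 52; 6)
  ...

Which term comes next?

(29; 60; 3)

First coordinate: differences are 1, 2, 3, … (increasing by 1 each time), so 8, 9, 11, 14, 18, 23 → 29.
Second coordinate: differences are 3, 4, 5, … (increasing by 1 each time), so 27, 30, 34, 39, 45, 52 → 60.
Third coordinate — alternating steps +5, −3, +5, −3, …: -3, 2, -1, 4, 1, 6 → 3.
Combining the parts gives (29; 60; 3).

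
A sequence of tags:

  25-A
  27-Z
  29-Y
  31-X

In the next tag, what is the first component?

First component: +2 each step, so 25, 27, 29, 31 → 33.
Letter — letters move back 1 place in the alphabet, wrapping A→Z: A, Z, Y, X → W.

33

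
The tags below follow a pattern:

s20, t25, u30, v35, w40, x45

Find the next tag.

Letter: letters move forward 1 place in the alphabet; s, t, u, v, w, x → y.
Second component: 20, 25, 30, 35, 40, 45 → 50 (+5 each step).
Putting it together: y50.

y50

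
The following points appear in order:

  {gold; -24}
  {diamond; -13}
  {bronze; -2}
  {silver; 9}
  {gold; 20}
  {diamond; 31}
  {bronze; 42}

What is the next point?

{silver; 53}

Rank goes gold, diamond, bronze, silver, gold, diamond, bronze → silver (repeats gold → diamond → bronze → silver).
For the second component, +11 each step: -24, -13, -2, 9, 20, 31, 42 → 53.
Combining the parts gives {silver; 53}.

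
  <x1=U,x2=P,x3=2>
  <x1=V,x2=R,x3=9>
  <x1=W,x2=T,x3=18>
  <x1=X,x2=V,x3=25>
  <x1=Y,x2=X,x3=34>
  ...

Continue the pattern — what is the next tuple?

<x1=Z,x2=Z,x3=41>

X1: letters move forward 1 place in the alphabet; U, V, W, X, Y → Z.
X2: P, R, T, V, X → Z (letters move forward 2 places in the alphabet).
X3: alternating steps +7, +9, +7, +9, …, so 2, 9, 18, 25, 34 → 41.
So the next tuple is <x1=Z,x2=Z,x3=41>.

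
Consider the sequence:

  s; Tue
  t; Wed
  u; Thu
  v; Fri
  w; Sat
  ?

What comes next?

x; Sun

Letter: letters move forward 1 place in the alphabet, so s, t, u, v, w → x.
Day goes Tue, Wed, Thu, Fri, Sat → Sun (runs through the weekdays Mon→Sun).
Combining the parts gives x; Sun.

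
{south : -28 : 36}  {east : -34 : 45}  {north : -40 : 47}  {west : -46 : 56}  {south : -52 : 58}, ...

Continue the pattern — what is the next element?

{east : -58 : 67}

For the direction, repeats south → east → north → west: south, east, north, west, south → east.
For the second coordinate, −6 each step: -28, -34, -40, -46, -52 → -58.
Third coordinate: alternating steps +9, +2, +9, +2, …, so 36, 45, 47, 56, 58 → 67.
Combining the parts gives {east : -58 : 67}.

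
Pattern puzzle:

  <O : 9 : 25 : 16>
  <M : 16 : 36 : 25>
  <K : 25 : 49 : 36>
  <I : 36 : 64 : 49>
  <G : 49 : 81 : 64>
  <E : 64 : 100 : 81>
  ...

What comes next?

Letter goes O, M, K, I, G, E → C (letters move back 2 places in the alphabet).
Second slot: 9, 16, 25, 36, 49, 64 → 81 (perfect squares: 3², 4², 5², …).
For the third slot, perfect squares: 5², 6², 7², …: 25, 36, 49, 64, 81, 100 → 121.
Fourth slot: perfect squares: 4², 5², 6², …, so 16, 25, 36, 49, 64, 81 → 100.
Combining the parts gives <C : 81 : 121 : 100>.

<C : 81 : 121 : 100>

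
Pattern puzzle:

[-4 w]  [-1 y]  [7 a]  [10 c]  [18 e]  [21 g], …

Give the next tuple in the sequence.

[29 i]

First part goes -4, -1, 7, 10, 18, 21 → 29 (alternating steps +3, +8, +3, +8, …).
Letter: letters move forward 2 places in the alphabet, wrapping Z→A, so w, y, a, c, e, g → i.
Combining the parts gives [29 i].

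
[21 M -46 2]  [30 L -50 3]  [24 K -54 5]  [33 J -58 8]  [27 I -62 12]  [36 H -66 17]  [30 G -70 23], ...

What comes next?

[39 F -74 30]

First component goes 21, 30, 24, 33, 27, 36, 30 → 39 (alternating steps +9, −6, +9, −6, …).
Letter: letters move back 1 place in the alphabet; M, L, K, J, I, H, G → F.
For the third component, −4 each step: -46, -50, -54, -58, -62, -66, -70 → -74.
Fourth component: differences are 1, 2, 3, … (increasing by 1 each time); 2, 3, 5, 8, 12, 17, 23 → 30.
Combining the parts gives [39 F -74 30].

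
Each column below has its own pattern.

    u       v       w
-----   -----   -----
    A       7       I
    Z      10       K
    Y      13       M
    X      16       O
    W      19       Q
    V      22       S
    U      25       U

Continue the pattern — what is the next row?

T  28  W

Column u — letters move back 1 place in the alphabet, wrapping A→Z: A, Z, Y, X, W, V, U → T.
Column v: +3 each step, so 7, 10, 13, 16, 19, 22, 25 → 28.
Column w: I, K, M, O, Q, S, U → W (letters move forward 2 places in the alphabet).
Putting it together: T  28  W.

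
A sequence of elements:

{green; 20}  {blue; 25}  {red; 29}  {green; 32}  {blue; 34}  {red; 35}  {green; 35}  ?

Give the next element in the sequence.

Colour — repeats green → blue → red: green, blue, red, green, blue, red, green → blue.
Second coordinate goes 20, 25, 29, 32, 34, 35, 35 → 34 (differences are 5, 4, 3, … (decreasing by 1 each time)).
Putting it together: {blue; 34}.

{blue; 34}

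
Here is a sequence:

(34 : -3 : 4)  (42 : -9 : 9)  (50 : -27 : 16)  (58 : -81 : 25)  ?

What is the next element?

First component goes 34, 42, 50, 58 → 66 (+8 each step).
Second component: -3, -9, -27, -81 → -243 (×3 each step).
Third component: perfect squares: 2², 3², 4², …; 4, 9, 16, 25 → 36.
Putting it together: (66 : -243 : 36).

(66 : -243 : 36)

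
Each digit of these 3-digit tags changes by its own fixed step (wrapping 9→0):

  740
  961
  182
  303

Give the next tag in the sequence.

524

First digit goes 7, 9, 1, 3 → 5 (+2 each step, mod 10).
For the second digit, +2 each step, mod 10: 4, 6, 8, 0 → 2.
Third digit: 0, 1, 2, 3 → 4 (+1 each step, mod 10).
Putting it together: 524.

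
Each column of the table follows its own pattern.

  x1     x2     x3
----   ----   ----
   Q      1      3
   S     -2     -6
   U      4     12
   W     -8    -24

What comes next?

Y  16  48

Column x1: Q, S, U, W → Y (letters move forward 2 places in the alphabet).
Column x2: ×(-2) each step; 1, -2, 4, -8 → 16.
Column x3: always 3 × the column x2; 3, -6, 12, -24 → 48.
So the next line is Y  16  48.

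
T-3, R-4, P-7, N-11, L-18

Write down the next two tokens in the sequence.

J-29 then H-47

Letter: letters move back 2 places in the alphabet, so T, R, P, N, L → J → H.
For the second component, each term is the sum of the two before it: 3, 4, 7, 11, 18 → 29 → 47.
So the next two tokens are J-29 and H-47.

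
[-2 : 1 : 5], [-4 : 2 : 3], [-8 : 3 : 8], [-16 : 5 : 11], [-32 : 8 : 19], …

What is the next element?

[-64 : 13 : 30]

For the first component, ×2 each step: -2, -4, -8, -16, -32 → -64.
Second component: each term is the sum of the two before it, so 1, 2, 3, 5, 8 → 13.
Third component: 5, 3, 8, 11, 19 → 30 (each term is the sum of the two before it).
So the next element is [-64 : 13 : 30].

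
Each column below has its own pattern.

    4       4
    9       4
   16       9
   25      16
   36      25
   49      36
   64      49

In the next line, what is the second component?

64

First component goes 4, 9, 16, 25, 36, 49, 64 → 81 (perfect squares: 2², 3², 4², …).
Second component — always the previous value of the first component: 4, 4, 9, 16, 25, 36, 49 → 64.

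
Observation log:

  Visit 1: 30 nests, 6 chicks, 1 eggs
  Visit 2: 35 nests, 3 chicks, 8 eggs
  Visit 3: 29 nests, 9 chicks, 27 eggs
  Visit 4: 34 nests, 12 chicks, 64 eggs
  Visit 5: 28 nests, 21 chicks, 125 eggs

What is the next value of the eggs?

Eggs: perfect cubes: 1³, 2³, 3³, …, so 1, 8, 27, 64, 125 → 216.

216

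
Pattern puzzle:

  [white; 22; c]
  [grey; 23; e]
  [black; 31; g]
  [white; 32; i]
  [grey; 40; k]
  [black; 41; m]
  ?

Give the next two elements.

For the shade, repeats white → grey → black: white, grey, black, white, grey, black → white → grey.
Second value: alternating steps +1, +8, +1, +8, …; 22, 23, 31, 32, 40, 41 → 49 → 50.
Letter — letters move forward 2 places in the alphabet: c, e, g, i, k, m → o → q.
So the next two elements are [white; 49; o] and [grey; 50; q].

[white; 49; o], [grey; 50; q]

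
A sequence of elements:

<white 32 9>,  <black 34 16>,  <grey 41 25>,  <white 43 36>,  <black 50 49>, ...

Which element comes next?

<grey 52 64>

Shade: repeats white → black → grey, so white, black, grey, white, black → grey.
Second coordinate: alternating steps +2, +7, +2, +7, …, so 32, 34, 41, 43, 50 → 52.
For the third coordinate, perfect squares: 3², 4², 5², …: 9, 16, 25, 36, 49 → 64.
Combining the parts gives <grey 52 64>.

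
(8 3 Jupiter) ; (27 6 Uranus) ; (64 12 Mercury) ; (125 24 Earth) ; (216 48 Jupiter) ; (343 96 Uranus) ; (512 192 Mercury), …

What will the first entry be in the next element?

For the first entry, perfect cubes: 2³, 3³, 4³, …: 8, 27, 64, 125, 216, 343, 512 → 729.

729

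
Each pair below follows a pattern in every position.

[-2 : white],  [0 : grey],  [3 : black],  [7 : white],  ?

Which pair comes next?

First value: differences are 2, 3, 4, … (increasing by 1 each time); -2, 0, 3, 7 → 12.
Shade: repeats white → grey → black, so white, grey, black, white → grey.
So the next pair is [12 : grey].

[12 : grey]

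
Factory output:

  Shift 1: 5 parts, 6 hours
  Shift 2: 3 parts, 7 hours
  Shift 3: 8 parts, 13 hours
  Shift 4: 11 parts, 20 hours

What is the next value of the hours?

For the hours, each term is the sum of the two before it: 6, 7, 13, 20 → 33.

33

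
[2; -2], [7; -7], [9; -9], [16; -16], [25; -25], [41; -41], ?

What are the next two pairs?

[66; -66], [107; -107]

First slot — each term is the sum of the two before it: 2, 7, 9, 16, 25, 41 → 66 → 107.
Second slot: always the negative of the first slot; -2, -7, -9, -16, -25, -41 → -66 → -107.
Putting the parts together: [66; -66] and then [107; -107].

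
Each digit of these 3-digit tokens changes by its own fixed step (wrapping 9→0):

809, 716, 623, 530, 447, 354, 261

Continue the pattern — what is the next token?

178

For the first digit, −1 each step, mod 10: 8, 7, 6, 5, 4, 3, 2 → 1.
Second digit goes 0, 1, 2, 3, 4, 5, 6 → 7 (+1 each step, mod 10).
Third digit: −3 each step, mod 10; 9, 6, 3, 0, 7, 4, 1 → 8.
Putting it together: 178.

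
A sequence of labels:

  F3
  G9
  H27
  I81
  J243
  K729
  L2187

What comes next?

Letter: letters move forward 1 place in the alphabet; F, G, H, I, J, K, L → M.
Second component: ×3 each step; 3, 9, 27, 81, 243, 729, 2187 → 6561.
Putting it together: M6561.

M6561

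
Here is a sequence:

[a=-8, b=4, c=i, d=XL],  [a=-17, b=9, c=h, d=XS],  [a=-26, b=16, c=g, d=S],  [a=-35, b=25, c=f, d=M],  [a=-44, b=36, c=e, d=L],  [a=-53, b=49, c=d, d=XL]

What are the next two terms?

[a=-62, b=64, c=c, d=XS], [a=-71, b=81, c=b, d=S]

A: −9 each step, so -8, -17, -26, -35, -44, -53 → -62 → -71.
B goes 4, 9, 16, 25, 36, 49 → 64 → 81 (perfect squares: 2², 3², 4², …).
C — letters move back 1 place in the alphabet: i, h, g, f, e, d → c → b.
D: repeats XL → XS → S → M → L; XL, XS, S, M, L, XL → XS → S.
So the next two terms are [a=-62, b=64, c=c, d=XS] and [a=-71, b=81, c=b, d=S].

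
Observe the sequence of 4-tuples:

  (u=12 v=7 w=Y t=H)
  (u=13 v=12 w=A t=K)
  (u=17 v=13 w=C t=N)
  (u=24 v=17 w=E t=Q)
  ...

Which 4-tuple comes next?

U: differences are 1, 4, 7, … (increasing by 3 each time), so 12, 13, 17, 24 → 34.
V: always the previous value of the u, so 7, 12, 13, 17 → 24.
W — letters move forward 2 places in the alphabet, wrapping Z→A: Y, A, C, E → G.
T: letters move forward 3 places in the alphabet, so H, K, N, Q → T.
Combining the parts gives (u=34 v=24 w=G t=T).

(u=34 v=24 w=G t=T)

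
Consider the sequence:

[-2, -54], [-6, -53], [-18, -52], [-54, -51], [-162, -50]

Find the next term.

[-486, -49]

First slot: -2, -6, -18, -54, -162 → -486 (×3 each step).
Second slot: -54, -53, -52, -51, -50 → -49 (+1 each step).
So the next term is [-486, -49].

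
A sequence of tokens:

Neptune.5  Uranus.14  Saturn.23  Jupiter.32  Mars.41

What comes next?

Planet: runs backward through the planets Mercury→Neptune; Neptune, Uranus, Saturn, Jupiter, Mars → Earth.
Second component goes 5, 14, 23, 32, 41 → 50 (+9 each step).
Combining the parts gives Earth.50.

Earth.50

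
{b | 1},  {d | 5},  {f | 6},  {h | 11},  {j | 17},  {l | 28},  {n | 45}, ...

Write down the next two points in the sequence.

{p | 73}, {r | 118}

Letter goes b, d, f, h, j, l, n → p → r (letters move forward 2 places in the alphabet).
Second value goes 1, 5, 6, 11, 17, 28, 45 → 73 → 118 (each term is the sum of the two before it).
So the next two points are {p | 73} and {r | 118}.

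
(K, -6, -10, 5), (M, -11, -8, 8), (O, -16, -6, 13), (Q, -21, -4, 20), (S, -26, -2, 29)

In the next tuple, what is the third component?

0

Letter — letters move forward 2 places in the alphabet: K, M, O, Q, S → U.
Second component — −5 each step: -6, -11, -16, -21, -26 → -31.
Third component: +2 each step; -10, -8, -6, -4, -2 → 0.
Fourth component goes 5, 8, 13, 20, 29 → 40 (differences are 3, 5, 7, … (increasing by 2 each time)).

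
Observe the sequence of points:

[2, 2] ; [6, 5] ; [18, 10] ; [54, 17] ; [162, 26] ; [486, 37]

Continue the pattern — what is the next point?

First entry: ×3 each step; 2, 6, 18, 54, 162, 486 → 1458.
Second entry: 2, 5, 10, 17, 26, 37 → 50 (differences are 3, 5, 7, … (increasing by 2 each time)).
Putting it together: [1458, 50].

[1458, 50]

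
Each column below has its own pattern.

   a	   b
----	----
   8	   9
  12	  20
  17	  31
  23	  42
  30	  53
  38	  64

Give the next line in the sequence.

47  75

Column a: differences are 4, 5, 6, … (increasing by 1 each time); 8, 12, 17, 23, 30, 38 → 47.
For the column b, +11 each step: 9, 20, 31, 42, 53, 64 → 75.
So the next line is 47  75.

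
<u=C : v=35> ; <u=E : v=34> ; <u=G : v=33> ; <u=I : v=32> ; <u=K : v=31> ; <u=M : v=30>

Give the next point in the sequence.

U goes C, E, G, I, K, M → O (letters move forward 2 places in the alphabet).
V — −1 each step: 35, 34, 33, 32, 31, 30 → 29.
Combining the parts gives <u=O : v=29>.

<u=O : v=29>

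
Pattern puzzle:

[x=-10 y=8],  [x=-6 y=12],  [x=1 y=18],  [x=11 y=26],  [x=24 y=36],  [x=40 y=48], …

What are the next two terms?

[x=59 y=62], [x=81 y=78]

X goes -10, -6, 1, 11, 24, 40 → 59 → 81 (differences are 4, 7, 10, … (increasing by 3 each time)).
For the y, differences are 4, 6, 8, … (increasing by 2 each time): 8, 12, 18, 26, 36, 48 → 62 → 78.
So the next two terms are [x=59 y=62] and [x=81 y=78].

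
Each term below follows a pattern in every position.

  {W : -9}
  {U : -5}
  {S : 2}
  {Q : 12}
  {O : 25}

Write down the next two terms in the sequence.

{M : 41}, {K : 60}

Letter — letters move back 2 places in the alphabet: W, U, S, Q, O → M → K.
Second component goes -9, -5, 2, 12, 25 → 41 → 60 (differences are 4, 7, 10, … (increasing by 3 each time)).
So the next two terms are {M : 41} and {K : 60}.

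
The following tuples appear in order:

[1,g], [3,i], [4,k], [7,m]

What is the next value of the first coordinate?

For the first coordinate, each term is the sum of the two before it: 1, 3, 4, 7 → 11.

11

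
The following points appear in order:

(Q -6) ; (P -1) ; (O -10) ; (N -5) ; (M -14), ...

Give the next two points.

(L -9), (K -18)

Letter: Q, P, O, N, M → L → K (letters move back 1 place in the alphabet).
Second slot — alternating steps +5, −9, +5, −9, …: -6, -1, -10, -5, -14 → -9 → -18.
So the next two points are (L -9) and (K -18).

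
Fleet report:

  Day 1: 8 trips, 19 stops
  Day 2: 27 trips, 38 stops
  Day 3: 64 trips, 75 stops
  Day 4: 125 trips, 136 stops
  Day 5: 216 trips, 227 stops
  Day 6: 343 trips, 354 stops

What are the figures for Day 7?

512 trips, 523 stops

Trips goes 8, 27, 64, 125, 216, 343 → 512 (perfect cubes: 2³, 3³, 4³, …).
For the stops, always 11 more than the trips: 19, 38, 75, 136, 227, 354 → 523.
Putting it together: 512 trips, 523 stops.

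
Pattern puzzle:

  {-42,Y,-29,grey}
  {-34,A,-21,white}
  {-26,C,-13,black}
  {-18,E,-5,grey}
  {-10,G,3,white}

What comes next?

First component: +8 each step, so -42, -34, -26, -18, -10 → -2.
Letter — letters move forward 2 places in the alphabet, wrapping Z→A: Y, A, C, E, G → I.
Third component: -29, -21, -13, -5, 3 → 11 (+8 each step).
Shade: repeats grey → white → black; grey, white, black, grey, white → black.
So the next tuple is {-2,I,11,black}.

{-2,I,11,black}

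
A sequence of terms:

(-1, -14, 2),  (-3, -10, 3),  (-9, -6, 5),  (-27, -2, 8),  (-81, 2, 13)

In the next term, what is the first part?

-243

First part: ×3 each step; -1, -3, -9, -27, -81 → -243.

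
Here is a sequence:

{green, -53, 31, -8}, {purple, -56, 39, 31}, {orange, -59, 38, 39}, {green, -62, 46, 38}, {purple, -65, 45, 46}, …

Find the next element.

Colour — repeats green → purple → orange: green, purple, orange, green, purple → orange.
Second component — −3 each step: -53, -56, -59, -62, -65 → -68.
For the third component, alternating steps +8, −1, +8, −1, …: 31, 39, 38, 46, 45 → 53.
Fourth component goes -8, 31, 39, 38, 46 → 45 (always the previous value of the third component).
Putting it together: {orange, -68, 53, 45}.

{orange, -68, 53, 45}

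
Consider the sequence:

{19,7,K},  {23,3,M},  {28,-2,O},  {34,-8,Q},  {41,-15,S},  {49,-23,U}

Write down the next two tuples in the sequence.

{58,-32,W}, {68,-42,Y}

First part goes 19, 23, 28, 34, 41, 49 → 58 → 68 (differences are 4, 5, 6, … (increasing by 1 each time)).
Second part: together with the first part always sums to 26, so 7, 3, -2, -8, -15, -23 → -32 → -42.
Letter: K, M, O, Q, S, U → W → Y (letters move forward 2 places in the alphabet).
So the next two tuples are {58,-32,W} and {68,-42,Y}.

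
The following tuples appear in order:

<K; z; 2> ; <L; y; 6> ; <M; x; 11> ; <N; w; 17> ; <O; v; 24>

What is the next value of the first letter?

P

First letter: letters move forward 1 place in the alphabet, so K, L, M, N, O → P.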